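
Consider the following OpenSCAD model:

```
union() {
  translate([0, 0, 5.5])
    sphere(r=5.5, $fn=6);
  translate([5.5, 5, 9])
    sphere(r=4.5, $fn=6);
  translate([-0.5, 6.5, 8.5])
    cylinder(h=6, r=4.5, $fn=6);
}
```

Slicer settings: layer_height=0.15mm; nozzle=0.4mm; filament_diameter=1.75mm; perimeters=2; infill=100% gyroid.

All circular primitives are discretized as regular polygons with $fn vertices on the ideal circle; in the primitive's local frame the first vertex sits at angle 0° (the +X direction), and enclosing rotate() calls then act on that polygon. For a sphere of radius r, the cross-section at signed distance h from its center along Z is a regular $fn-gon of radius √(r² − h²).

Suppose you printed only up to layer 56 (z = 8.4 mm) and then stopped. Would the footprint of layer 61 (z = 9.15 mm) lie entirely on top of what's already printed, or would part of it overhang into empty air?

part overhangs

Compare the two slices. At z = 8.4: the sphere: section is a regular 6-gon, circumradius = √(r²−h²) = √(5.5²−2.9²) = 4.673 (area = (6/2)·4.673²·sin(360°/6) = 56.74 mm²); the r=4.5 sphere at (5.5, 5) slices to a regular 6-gon of circumradius 4.460 (√(r²−h²) with h=0.6 from center) (area = (6/2)·4.460²·sin(360°/6) = 51.68 mm²); the cylinder at (-0.5, 6.5) does not reach this height (z outside [8.5, 14.5]); Merging all regions: the regions partially overlap — summed areas 108.42 mm² minus the doubly-counted overlap 2.17 mm² gives 106.25 mm² — area = 106.25 mm². At z = 9.15: the r=5.5 sphere contributes a regular 6-gon of circumradius √(5.5²−3.65²) = 4.114 (area = (6/2)·4.114²·sin(360°/6) = 43.98 mm²); the r=4.5 sphere at (5.5, 5) slices to a regular 6-gon of circumradius 4.497 (√(r²−h²) with h=0.15 from center) (area = (6/2)·4.497²·sin(360°/6) = 52.55 mm²); the r=4.5 cylinder at (-0.5, 6.5) gives a regular 6-gon of circumradius 4.5 (constant along its height) (area = (6/2)·4.500²·sin(360°/6) = 52.61 mm²); Combining (union): the regions partially overlap — summed areas 149.14 mm² minus the doubly-counted overlap 11.78 mm² gives 137.37 mm² — area = 137.37 mm². Checking containment: at z = 9.15 the cross-section extends beyond the z = 8.4 cross-section by about 39.65 mm².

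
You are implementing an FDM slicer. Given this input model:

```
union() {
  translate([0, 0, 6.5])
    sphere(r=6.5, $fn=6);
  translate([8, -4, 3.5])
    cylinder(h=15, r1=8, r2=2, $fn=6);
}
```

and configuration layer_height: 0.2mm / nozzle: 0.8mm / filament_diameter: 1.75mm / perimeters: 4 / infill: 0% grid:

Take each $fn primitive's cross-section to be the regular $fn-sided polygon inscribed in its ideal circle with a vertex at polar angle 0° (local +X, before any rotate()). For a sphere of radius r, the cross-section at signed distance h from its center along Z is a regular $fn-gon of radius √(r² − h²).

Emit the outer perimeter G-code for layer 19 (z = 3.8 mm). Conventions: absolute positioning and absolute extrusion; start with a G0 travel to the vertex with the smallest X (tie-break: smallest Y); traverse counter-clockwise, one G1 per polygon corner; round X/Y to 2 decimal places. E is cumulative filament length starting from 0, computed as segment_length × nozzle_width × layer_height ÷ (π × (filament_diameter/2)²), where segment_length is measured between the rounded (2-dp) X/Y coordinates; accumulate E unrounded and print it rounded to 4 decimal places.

G0 X-5.91 Y0.00 Z3.80
G1 X-2.96 Y-5.12 E0.3931
G1 X0.77 Y-5.12 E0.6412
G1 X4.06 Y-10.82 E1.0790
G1 X11.94 Y-10.82 E1.6032
G1 X15.88 Y-4.00 E2.1271
G1 X11.94 Y2.82 E2.6510
G1 X4.28 Y2.82 E3.1606
G1 X2.96 Y5.12 E3.3370
G1 X-2.96 Y5.12 E3.7308
G1 X-5.91 Y0.00 E4.1239

At z = 3.8 mm: the r=6.5 sphere contributes a regular 6-gon of circumradius √(6.5²−2.7²) = 5.913; the cone at (8, -4) (r1=8→r2=2) has section circumradius 7.880 here — a regular 6-gon; Merging all regions: the regions partially overlap (shared area 22.34 mm²), so overlapping operands fuse into one piece — 1 connected region. The outline is a single polygon with 10 vertices. Extrusion per mm of travel: 0.8 × 0.2 / (π × 0.875²) = 0.066520. Accumulating E over each segment gives final E = 4.1239.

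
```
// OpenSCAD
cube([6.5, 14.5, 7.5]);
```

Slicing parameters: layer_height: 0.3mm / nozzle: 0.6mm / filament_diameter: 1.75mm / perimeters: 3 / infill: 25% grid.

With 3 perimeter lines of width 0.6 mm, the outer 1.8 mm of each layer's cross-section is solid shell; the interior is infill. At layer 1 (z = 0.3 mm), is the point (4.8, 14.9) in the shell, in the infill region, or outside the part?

At z = 0.3 mm: the cube is present — its section is the full 6.5×14.5 rectangle. Overall, the cross-section is a single solid region. The nearest boundary edge runs (6.50, 14.50)→(0.00, 14.50); distance from the point to it = 0.40 mm. The point is not inside any of the regions above, so it lies outside the cross-section (0.40 mm from the nearest boundary).

outside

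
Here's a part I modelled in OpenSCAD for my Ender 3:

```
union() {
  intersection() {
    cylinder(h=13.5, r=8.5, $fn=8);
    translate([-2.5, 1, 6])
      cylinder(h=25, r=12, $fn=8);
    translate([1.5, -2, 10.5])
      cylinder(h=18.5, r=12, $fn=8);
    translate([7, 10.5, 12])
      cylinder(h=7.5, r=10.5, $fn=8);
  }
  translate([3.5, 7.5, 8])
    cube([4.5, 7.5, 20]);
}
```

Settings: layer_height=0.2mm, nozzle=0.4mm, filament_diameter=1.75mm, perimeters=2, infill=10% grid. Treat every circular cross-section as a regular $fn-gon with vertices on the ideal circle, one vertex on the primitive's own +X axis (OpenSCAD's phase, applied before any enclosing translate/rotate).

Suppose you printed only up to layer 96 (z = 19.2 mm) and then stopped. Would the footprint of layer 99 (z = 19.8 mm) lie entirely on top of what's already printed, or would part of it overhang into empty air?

entirely on top

Compare the two slices. At z = 19.2: the cylinder is absent (z outside [0, 13.5]); the r=12 cylinder at (-2.5, 1) contributes a regular 8-gon of circumradius 12 (area = (8/2)·12.000²·sin(360°/8) = 407.29 mm²); the r=12 cylinder at (1.5, -2) gives a regular 8-gon of circumradius 12 (constant along its height) (area = (8/2)·12.000²·sin(360°/8) = 407.29 mm²); the r=10.5 cylinder at (7, 10.5) gives a regular 8-gon of circumradius 10.5 (constant along its height) (area = (8/2)·10.500²·sin(360°/8) = 311.83 mm²); Taking the intersection: at least one operand is absent at this height, so nothing remains; the cube at (3.5, 7.5) (footprint 4.5×7.5) is included at this height (area 33.75 mm²); Merging all regions: only the 4.5×7.5 cube at (3.5, 7.5) is present, so the union is just that shape — area = 33.75 mm². At z = 19.8: the cylinder is not intersected at this z (z outside [0, 13.5]); the cylinder at (-2.5, 1): section is a regular 8-gon, circumradius r=12 (area = (8/2)·12.000²·sin(360°/8) = 407.29 mm²); the r=12 cylinder at (1.5, -2) contributes a regular 8-gon of circumradius 12 (area = (8/2)·12.000²·sin(360°/8) = 407.29 mm²); the cylinder at (7, 10.5) does not reach this height (z outside [12, 19.5]); After intersecting: at least one operand is absent at this height, so nothing remains; the cube at (3.5, 7.5) is present — its section is the full 4.5×7.5 rectangle (area 33.75 mm²); Combining (union): only the 4.5×7.5 cube at (3.5, 7.5) is present, so the union is just that shape — area = 33.75 mm². Checking containment: the cross-section at z = 19.8 is a subset of the cross-section at z = 19.2.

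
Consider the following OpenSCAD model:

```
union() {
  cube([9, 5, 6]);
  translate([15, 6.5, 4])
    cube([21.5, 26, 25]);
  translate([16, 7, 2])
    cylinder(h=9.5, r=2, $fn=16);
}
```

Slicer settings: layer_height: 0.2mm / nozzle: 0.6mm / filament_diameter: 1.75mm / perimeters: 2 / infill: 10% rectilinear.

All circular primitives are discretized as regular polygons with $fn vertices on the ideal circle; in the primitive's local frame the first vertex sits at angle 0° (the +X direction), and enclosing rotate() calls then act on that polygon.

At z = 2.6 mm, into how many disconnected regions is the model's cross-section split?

2

At z = 2.6 mm: the cube is present — its section is the full 9×5 rectangle; the cube at (15, 6.5) is absent (z outside [4, 29]); the r=2 cylinder at (16, 7) contributes a regular 16-gon of circumradius 2; Merging all regions: the 2 present regions are separate (no shared area or edge), so areas and boundary lengths simply add and each stays a separate island — 2 connected regions. The result has 2 disconnected regions.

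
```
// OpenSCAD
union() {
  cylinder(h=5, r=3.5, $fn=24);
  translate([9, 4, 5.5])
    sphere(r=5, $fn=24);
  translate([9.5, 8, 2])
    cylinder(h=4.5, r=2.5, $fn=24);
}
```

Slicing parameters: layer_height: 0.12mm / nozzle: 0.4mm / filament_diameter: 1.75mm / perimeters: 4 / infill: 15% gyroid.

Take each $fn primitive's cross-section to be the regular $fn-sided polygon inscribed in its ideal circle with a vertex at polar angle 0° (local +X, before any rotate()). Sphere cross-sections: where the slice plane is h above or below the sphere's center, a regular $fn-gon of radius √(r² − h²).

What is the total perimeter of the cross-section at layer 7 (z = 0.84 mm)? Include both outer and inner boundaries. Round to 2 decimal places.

33.28 mm

At z = 0.84 mm: the r=3.5 cylinder gives a regular 24-gon of circumradius 3.5 (constant along its height) (perimeter = 2·24·3.500·sin(180°/24) = 21.93 mm); the r=5 sphere at (9, 4) slices to a regular 24-gon of circumradius 1.812 (√(r²−h²) with h=4.66 from center) (perimeter = 2·24·1.812·sin(180°/24) = 11.35 mm); the cylinder at (9.5, 8) is absent (z outside [2, 6.5]); Combining (union): the 2 present regions are separate (no shared area or edge), so areas and boundary lengths simply add and each stays a separate island — boundary = 33.28 mm. Overall, the cross-section has 2 separate islands. Total boundary length (outer) = 33.28 mm.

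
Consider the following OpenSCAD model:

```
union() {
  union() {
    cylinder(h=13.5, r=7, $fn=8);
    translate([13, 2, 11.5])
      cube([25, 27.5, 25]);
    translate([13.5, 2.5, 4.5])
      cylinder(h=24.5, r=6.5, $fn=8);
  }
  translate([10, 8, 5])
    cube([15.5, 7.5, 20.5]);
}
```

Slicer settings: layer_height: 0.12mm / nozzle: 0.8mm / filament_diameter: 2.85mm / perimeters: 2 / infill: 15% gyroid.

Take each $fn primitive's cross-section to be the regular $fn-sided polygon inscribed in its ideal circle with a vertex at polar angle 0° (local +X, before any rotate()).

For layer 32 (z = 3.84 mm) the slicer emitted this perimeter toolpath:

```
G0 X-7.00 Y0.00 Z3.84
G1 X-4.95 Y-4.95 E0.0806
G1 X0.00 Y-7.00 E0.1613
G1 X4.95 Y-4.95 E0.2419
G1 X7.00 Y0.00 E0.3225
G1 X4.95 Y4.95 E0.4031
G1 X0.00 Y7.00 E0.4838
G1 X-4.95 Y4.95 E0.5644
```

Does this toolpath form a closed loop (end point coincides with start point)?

Start point (G0): (-7.00, 0.00). End point (last G1): the path does not return to the start — open.

no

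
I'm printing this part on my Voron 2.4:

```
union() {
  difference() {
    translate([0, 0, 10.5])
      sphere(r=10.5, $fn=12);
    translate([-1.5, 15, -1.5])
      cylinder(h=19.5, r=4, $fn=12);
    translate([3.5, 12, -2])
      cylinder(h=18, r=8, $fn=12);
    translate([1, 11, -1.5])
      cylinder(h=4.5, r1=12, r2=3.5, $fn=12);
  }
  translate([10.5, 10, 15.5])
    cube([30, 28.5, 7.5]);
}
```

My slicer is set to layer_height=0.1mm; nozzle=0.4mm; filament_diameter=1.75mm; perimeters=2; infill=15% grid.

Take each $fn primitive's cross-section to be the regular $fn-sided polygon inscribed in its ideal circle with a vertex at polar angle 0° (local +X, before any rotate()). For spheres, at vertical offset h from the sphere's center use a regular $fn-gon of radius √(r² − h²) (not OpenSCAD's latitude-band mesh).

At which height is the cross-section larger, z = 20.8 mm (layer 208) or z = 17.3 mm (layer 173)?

layer 173 (z = 17.3 mm)

Layer 208 (z = 20.8): the sphere: section is a regular 12-gon, circumradius = √(r²−h²) = √(10.5²−10.3²) = 2.040 (area = (12/2)·2.040²·sin(360°/12) = 12.48 mm²); the cylinder at (-1.5, 15) does not reach this height (z outside [-1.5, 18]); the cylinder at (3.5, 12) does not reach this height (z outside [-2, 16]); the cone at (1, 11) does not reach this height (z outside [-1.5, 3]); After the difference (first − rest): none of the subtracted shapes is present at this height, so the r=10.5 sphere is unchanged — area = 12.48 mm²; the 30×28.5 cube at (10.5, 10) contributes its full rectangle (area 855.00 mm²); Taking the union: the 2 present regions are separate (no shared area or edge), so areas and boundary lengths simply add and each stays a separate island — area = 867.48 mm². So its area = 867.48 mm². Layer 173 (z = 17.3): the r=10.5 sphere slices to a regular 12-gon of circumradius 8.001 (√(r²−h²) with h=6.8 from center) (area = (12/2)·8.001²·sin(360°/12) = 192.03 mm²); the r=4 cylinder at (-1.5, 15) contributes a regular 12-gon of circumradius 4 (area = (12/2)·4.000²·sin(360°/12) = 48.00 mm²); the cylinder at (3.5, 12) is not intersected at this z (z outside [-2, 16]); the cone at (1, 11) is absent (z outside [-1.5, 3]); Taking the first minus the rest: starting from the r=10.5 sphere (192.03 mm²), the r=4 cylinder at (-1.5, 15) misses the remaining region (no effect) — area = 192.03 mm²; the cube at (10.5, 10) is present — its section is the full 30×28.5 rectangle (area 855.00 mm²); Merging all regions: the 2 present regions are separate (no shared area or edge), so areas and boundary lengths simply add and each stays a separate island — area = 1047.03 mm². So its area = 1047.03 mm². Layer 173 is larger (1047.03 vs 867.48 mm²).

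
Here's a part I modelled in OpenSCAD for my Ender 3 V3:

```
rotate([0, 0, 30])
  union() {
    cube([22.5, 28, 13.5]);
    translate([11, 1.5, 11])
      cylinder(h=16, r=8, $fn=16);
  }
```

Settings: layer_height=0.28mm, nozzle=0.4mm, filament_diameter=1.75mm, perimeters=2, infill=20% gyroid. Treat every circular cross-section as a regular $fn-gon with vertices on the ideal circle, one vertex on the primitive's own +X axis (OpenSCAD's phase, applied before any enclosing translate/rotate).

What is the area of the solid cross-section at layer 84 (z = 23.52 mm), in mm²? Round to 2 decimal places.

At z = 23.52 mm: the cube does not reach this height (z outside [0, 13.5]); the cylinder at (11, 1.5): section is a regular 16-gon, circumradius r=8 (area = (16/2)·8.000²·sin(360°/16) = 195.93 mm²); Combining (union): only the r=8 cylinder at (11, 1.5) is present, so the union is just that shape — area = 195.93 mm²; (whole slice rotated 30° about Z — lengths, areas and connectivity unchanged). Overall, the cross-section is a single solid region. Net area = 195.93 mm².

195.93 mm²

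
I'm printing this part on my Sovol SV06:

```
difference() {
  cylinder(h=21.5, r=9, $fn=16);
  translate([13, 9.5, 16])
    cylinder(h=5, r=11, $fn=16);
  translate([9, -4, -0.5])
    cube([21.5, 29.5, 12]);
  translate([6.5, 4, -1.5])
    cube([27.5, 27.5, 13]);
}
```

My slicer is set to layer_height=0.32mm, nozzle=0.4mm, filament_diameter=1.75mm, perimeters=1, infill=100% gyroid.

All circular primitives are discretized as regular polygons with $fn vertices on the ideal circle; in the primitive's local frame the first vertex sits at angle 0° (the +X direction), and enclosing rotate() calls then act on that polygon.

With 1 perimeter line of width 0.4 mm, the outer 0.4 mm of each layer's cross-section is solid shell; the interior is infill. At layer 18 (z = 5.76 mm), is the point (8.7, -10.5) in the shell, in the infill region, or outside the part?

At z = 5.76 mm: the r=9 cylinder contributes a regular 16-gon of circumradius 9; the cylinder at (13, 9.5) is not intersected at this z (z outside [16, 21]); the cube at (9, -4) (footprint 21.5×29.5) is included at this height; the cube at (6.5, 4) (footprint 27.5×27.5) is included at this height; Subtracting the remaining from the first: starting from the r=9 cylinder, the 21.5×29.5 cube at (9, -4) misses the remaining region (no effect); the 27.5×27.5 cube at (6.5, 4) partially overlaps it — only the 1.56 mm² overlap (of its 756.25 mm²) is removed, clipping the outline — 1 connected region. Overall, the cross-section is a single solid region. The nearest boundary edge runs (6.36, -6.36)→(3.44, -8.31); distance from the point to it = 4.74 mm. The point is not inside any of the regions above, so it lies outside the cross-section (4.74 mm from the nearest boundary).

outside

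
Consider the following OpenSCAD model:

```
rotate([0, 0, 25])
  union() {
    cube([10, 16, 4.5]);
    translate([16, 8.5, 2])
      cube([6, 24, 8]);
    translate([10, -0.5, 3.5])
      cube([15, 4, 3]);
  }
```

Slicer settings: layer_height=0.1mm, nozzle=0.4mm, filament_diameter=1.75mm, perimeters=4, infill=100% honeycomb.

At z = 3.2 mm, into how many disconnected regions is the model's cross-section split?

At z = 3.2 mm: the cube (footprint 10×16) is included at this height; the cube at (16, 8.5) (footprint 6×24) is included at this height; the cube at (10, -0.5) does not reach this height (z outside [3.5, 6.5]); Taking the union: the 2 present regions are separate (no shared area or edge), so areas and boundary lengths simply add and each stays a separate island — 2 connected regions; (whole slice rotated 25° about Z — lengths, areas and connectivity unchanged). The result has 2 disconnected regions.

2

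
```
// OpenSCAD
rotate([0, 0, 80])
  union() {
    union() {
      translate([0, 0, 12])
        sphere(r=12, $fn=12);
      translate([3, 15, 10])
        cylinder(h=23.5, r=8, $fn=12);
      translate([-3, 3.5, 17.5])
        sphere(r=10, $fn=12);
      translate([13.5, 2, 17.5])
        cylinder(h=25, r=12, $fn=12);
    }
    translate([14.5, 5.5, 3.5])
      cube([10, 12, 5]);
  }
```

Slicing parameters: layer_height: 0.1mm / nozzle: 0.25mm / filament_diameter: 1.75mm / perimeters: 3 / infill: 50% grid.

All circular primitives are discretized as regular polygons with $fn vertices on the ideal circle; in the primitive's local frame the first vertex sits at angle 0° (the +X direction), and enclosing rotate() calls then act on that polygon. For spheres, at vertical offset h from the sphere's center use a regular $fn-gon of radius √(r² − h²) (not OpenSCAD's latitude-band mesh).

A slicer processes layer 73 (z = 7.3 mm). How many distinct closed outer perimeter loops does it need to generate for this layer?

At z = 7.3 mm: the r=12 sphere contributes a regular 12-gon of circumradius √(12²−4.7²) = 11.041; the cylinder at (3, 15) is not intersected at this z (z outside [10, 33.5]); the sphere at (-3, 3.5) is absent (|z−center|=10.200 > r=10); the cylinder at (13.5, 2) is absent (z outside [17.5, 42.5]); Combining (union): only the r=12 sphere is present, so the union is just that shape — 1 connected region; the 10×12 cube at (14.5, 5.5) contributes its full rectangle; Merging all regions: the 2 present regions are separate (no shared area or edge), so areas and boundary lengths simply add and each stays a separate island — 2 connected regions; (whole slice rotated 80° about Z — lengths, areas and connectivity unchanged). The result has 2 disconnected regions.

2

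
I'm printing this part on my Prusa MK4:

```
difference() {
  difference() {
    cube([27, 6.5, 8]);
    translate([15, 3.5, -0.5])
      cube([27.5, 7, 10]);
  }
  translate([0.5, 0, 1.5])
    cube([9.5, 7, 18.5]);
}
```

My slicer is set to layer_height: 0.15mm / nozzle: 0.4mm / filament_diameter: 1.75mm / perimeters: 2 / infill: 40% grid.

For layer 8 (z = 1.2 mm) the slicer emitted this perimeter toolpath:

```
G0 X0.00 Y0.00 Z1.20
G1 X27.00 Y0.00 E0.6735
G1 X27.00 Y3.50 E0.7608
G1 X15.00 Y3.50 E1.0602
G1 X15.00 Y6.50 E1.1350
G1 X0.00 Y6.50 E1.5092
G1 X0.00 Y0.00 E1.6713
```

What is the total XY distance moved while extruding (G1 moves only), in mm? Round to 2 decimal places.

67.00 mm

Sum the Euclidean lengths of each G1 segment: total = 67.00 mm.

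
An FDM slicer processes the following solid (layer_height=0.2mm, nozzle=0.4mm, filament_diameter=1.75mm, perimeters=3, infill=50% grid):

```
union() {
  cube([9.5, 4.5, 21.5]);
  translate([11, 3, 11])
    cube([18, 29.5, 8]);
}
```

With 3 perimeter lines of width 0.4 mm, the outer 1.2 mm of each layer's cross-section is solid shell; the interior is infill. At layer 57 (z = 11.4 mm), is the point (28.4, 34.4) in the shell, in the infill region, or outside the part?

outside

At z = 11.4 mm: the cube (footprint 9.5×4.5) is included at this height; the 18×29.5 cube at (11, 3) contributes its full rectangle; Combining (union): the 2 present regions are separate (no shared area or edge), so areas and boundary lengths simply add and each stays a separate island — 2 connected regions. Overall, the cross-section has 2 separate islands. The nearest boundary edge runs (11.00, 32.50)→(29.00, 32.50); distance from the point to it = 1.90 mm. The point is not inside any of the regions above, so it lies outside the cross-section (1.90 mm from the nearest boundary).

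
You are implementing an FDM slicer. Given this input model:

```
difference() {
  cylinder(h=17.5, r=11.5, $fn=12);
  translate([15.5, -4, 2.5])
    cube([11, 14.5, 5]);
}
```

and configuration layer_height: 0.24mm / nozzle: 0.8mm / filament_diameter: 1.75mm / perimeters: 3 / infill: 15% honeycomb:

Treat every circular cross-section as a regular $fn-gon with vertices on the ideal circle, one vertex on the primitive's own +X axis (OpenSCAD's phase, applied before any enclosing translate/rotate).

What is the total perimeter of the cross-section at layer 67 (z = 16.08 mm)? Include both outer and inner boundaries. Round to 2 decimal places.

71.43 mm

At z = 16.08 mm: the r=11.5 cylinder gives a regular 12-gon of circumradius 11.5 (constant along its height) (perimeter = 2·12·11.500·sin(180°/12) = 71.43 mm); the cube at (15.5, -4) does not reach this height (z outside [2.5, 7.5]); Subtracting the remaining from the first: none of the subtracted shapes is present at this height, so the r=11.5 cylinder is unchanged — boundary = 71.43 mm. Overall, the cross-section is a single solid region. Total boundary length (outer) = 71.43 mm.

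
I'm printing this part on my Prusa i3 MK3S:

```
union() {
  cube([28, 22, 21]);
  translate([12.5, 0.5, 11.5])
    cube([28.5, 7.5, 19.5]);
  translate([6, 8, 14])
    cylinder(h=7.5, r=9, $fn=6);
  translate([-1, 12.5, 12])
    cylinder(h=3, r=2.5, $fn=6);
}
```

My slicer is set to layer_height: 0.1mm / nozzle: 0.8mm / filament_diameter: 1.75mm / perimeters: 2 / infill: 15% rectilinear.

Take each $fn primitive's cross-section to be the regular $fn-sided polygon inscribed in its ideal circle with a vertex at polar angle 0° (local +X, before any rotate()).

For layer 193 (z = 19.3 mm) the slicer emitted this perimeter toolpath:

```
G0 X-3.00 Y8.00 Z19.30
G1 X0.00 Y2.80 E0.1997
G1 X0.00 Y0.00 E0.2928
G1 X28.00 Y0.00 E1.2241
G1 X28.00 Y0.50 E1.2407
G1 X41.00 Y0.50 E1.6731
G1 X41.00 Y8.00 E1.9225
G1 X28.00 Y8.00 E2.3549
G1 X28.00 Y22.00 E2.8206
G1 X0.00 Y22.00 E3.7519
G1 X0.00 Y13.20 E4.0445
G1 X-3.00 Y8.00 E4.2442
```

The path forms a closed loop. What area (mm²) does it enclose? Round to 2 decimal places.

729.10 mm²

Apply the shoelace formula to the sequence of (X, Y) vertices; enclosed area = 729.10 mm².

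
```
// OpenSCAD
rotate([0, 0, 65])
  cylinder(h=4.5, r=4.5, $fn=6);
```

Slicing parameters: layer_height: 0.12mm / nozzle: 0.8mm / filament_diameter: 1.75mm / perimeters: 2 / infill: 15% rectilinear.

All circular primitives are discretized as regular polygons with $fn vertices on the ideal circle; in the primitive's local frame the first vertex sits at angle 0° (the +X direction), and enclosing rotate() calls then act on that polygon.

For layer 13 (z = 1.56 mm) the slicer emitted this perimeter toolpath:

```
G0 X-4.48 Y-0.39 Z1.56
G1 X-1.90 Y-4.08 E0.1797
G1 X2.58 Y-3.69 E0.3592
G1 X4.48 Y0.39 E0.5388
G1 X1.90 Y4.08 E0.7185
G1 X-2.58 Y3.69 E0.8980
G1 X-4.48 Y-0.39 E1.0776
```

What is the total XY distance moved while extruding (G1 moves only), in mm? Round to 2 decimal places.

27.00 mm

Sum the Euclidean lengths of each G1 segment: total = 27.00 mm.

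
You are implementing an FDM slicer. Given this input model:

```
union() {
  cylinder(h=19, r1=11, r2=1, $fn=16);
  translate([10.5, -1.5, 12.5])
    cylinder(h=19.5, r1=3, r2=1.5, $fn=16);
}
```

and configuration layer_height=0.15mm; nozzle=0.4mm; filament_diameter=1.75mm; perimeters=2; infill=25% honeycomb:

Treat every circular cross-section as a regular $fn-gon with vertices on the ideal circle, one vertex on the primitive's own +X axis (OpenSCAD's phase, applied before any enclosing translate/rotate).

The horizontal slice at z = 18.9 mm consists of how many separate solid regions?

At z = 18.9 mm: the cone: at t=0.995 of its height the radius interpolates to r₁+(r₂−r₁)t = 1.053, giving a regular 16-gon of that circumradius; the cone at (10.5, -1.5) contributes a regular 16-gon of circumradius 2.508 (interpolated between r1=3 and r2=1.5 at t=0.328); Taking the union: the 2 present regions are separate (no shared area or edge), so areas and boundary lengths simply add and each stays a separate island — 2 connected regions. The result has 2 disconnected regions.

2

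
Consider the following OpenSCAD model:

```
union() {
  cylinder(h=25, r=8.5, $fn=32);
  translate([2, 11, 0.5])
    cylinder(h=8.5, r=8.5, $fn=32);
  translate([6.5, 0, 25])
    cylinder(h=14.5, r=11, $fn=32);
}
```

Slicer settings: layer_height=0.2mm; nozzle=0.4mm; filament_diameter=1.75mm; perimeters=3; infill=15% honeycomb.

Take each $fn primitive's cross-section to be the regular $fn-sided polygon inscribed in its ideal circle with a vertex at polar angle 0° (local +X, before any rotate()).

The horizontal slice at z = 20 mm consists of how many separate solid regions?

1

At z = 20 mm: the r=8.5 cylinder gives a regular 32-gon of circumradius 8.5 (constant along its height); the cylinder at (2, 11) does not reach this height (z outside [0.5, 9]); the cylinder at (6.5, 0) does not reach this height (z outside [25, 39.5]); Merging all regions: only the r=8.5 cylinder is present, so the union is just that shape — 1 connected region. The result has 1 disconnected region.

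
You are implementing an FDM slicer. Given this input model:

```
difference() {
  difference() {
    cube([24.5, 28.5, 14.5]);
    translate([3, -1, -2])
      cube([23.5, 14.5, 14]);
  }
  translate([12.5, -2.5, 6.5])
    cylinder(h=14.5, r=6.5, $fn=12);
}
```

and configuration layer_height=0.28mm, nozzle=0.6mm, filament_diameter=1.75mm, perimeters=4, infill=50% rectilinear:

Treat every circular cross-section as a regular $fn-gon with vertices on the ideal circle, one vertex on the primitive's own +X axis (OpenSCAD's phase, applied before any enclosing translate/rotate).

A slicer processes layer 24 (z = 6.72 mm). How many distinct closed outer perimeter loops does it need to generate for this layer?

1

At z = 6.72 mm: the cube (footprint 24.5×28.5) is included at this height; the 23.5×14.5 cube at (3, -1) contributes its full rectangle; After the difference (first − rest): starting from the 24.5×28.5 cube, the 23.5×14.5 cube at (3, -1) partially overlaps it — only the 290.25 mm² overlap (of its 340.75 mm²) is removed, clipping the outline — 1 connected region; the r=6.5 cylinder at (12.5, -2.5) gives a regular 12-gon of circumradius 6.5 (constant along its height); Subtracting the remaining from the first: starting from that combined region, the r=6.5 cylinder at (12.5, -2.5) misses the remaining region (no effect) — 1 connected region. The result has 1 disconnected region.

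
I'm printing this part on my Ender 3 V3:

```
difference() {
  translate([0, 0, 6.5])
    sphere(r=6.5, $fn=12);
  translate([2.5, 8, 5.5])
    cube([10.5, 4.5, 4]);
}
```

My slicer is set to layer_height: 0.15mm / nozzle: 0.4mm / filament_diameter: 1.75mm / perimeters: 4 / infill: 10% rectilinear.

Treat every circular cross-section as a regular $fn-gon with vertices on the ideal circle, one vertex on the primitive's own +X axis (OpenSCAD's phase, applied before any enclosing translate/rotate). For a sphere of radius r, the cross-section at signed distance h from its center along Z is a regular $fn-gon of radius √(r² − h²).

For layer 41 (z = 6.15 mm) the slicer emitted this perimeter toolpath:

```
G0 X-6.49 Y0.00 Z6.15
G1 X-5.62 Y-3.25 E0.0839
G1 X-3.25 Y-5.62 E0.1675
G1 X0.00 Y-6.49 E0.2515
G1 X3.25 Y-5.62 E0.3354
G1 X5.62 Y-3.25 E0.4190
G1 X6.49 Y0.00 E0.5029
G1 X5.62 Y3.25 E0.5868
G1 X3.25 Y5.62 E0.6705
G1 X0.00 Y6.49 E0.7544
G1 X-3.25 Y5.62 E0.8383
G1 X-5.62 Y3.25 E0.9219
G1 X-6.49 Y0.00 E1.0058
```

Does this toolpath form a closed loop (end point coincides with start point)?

Start point (G0): (-6.49, 0.00). End point (last G1): the path returns to the start — closed.

yes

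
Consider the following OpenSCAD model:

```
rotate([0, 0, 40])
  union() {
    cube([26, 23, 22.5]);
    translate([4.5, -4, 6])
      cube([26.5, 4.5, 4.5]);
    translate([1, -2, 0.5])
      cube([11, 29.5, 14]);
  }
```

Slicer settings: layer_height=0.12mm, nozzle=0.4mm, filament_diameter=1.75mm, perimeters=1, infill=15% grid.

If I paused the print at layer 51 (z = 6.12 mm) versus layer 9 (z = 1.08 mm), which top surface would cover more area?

layer 51 (z = 6.12 mm)

Layer 51 (z = 6.12): the cube (footprint 26×23) is included at this height (area 598.00 mm²); the cube at (4.5, -4) (footprint 26.5×4.5) is included at this height (area 119.25 mm²); the 11×29.5 cube at (1, -2) contributes its full rectangle (area 324.50 mm²); Combining (union): the regions partially overlap — summed areas 1041.75 mm² minus the doubly-counted overlap 278.75 mm² gives 763.00 mm² — area = 763.00 mm²; (rotated 40° about Z; rotation is an isometry so areas/perimeters/island counts are preserved). So its area = 763.00 mm². Layer 9 (z = 1.08): the cube is present — its section is the full 26×23 rectangle (area 598.00 mm²); the cube at (4.5, -4) is absent (z outside [6, 10.5]); the cube at (1, -2) is present — its section is the full 11×29.5 rectangle (area 324.50 mm²); Taking the union: the regions partially overlap — summed areas 922.50 mm² minus the doubly-counted overlap 253.00 mm² gives 669.50 mm² — area = 669.50 mm²; (rotated 40° about Z; rotation is an isometry so areas/perimeters/island counts are preserved). So its area = 669.50 mm². Layer 51 is larger (763.00 vs 669.50 mm²).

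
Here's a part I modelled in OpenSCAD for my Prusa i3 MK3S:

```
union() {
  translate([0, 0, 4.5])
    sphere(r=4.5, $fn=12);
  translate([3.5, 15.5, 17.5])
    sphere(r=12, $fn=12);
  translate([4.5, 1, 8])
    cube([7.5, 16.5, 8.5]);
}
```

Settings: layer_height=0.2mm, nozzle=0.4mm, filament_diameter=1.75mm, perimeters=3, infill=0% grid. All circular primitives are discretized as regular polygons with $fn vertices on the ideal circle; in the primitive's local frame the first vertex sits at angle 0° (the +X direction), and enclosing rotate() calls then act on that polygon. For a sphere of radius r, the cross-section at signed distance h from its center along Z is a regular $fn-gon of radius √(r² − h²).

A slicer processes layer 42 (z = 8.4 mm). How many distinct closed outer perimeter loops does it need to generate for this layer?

2

At z = 8.4 mm: the r=4.5 sphere contributes a regular 12-gon of circumradius √(4.5²−3.9²) = 2.245; the sphere at (3.5, 15.5): section is a regular 12-gon, circumradius = √(r²−h²) = √(12²−9.1²) = 7.822; the cube at (4.5, 1) (footprint 7.5×16.5) is included at this height; Taking the union: the regions partially overlap (shared area 51.31 mm²), so overlapping operands fuse into one piece — 2 connected regions. The result has 2 disconnected regions.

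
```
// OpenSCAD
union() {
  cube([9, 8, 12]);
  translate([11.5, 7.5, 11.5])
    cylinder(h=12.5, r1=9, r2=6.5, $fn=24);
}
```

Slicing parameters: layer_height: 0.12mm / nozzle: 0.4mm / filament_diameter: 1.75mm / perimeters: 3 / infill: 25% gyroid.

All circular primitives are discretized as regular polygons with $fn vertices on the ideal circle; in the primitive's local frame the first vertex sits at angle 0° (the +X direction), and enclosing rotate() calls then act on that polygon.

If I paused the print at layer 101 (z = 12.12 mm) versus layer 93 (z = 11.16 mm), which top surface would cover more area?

layer 101 (z = 12.12 mm)

Layer 101 (z = 12.12): the cube is not intersected at this z (z outside [0, 12]); the cone at (11.5, 7.5): at t=0.050 of its height the radius interpolates to r₁+(r₂−r₁)t = 8.876, giving a regular 24-gon of that circumradius (area = (24/2)·8.876²·sin(360°/24) = 244.69 mm²); Merging all regions: only the cone at (11.5, 7.5) is present, so the union is just that shape — area = 244.69 mm². So its area = 244.69 mm². Layer 93 (z = 11.16): the cube is present — its section is the full 9×8 rectangle (area 72.00 mm²); the cone at (11.5, 7.5) is not intersected at this z (z outside [11.5, 24]); Taking the union: only the 9×8 cube is present, so the union is just that shape — area = 72.00 mm². So its area = 72.00 mm². Layer 101 is larger (244.69 vs 72.00 mm²).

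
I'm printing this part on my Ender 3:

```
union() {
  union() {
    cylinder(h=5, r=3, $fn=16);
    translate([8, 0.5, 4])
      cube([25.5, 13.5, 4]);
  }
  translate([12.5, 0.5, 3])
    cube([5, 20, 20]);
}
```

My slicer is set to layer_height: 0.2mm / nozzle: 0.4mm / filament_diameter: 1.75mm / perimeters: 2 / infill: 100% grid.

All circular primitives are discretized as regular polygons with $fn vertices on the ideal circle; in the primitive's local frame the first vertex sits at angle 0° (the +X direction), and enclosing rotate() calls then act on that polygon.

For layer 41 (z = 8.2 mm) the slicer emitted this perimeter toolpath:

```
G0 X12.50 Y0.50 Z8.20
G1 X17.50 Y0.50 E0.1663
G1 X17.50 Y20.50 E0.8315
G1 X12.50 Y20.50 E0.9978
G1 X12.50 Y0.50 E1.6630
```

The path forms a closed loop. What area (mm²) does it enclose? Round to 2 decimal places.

100.00 mm²

Apply the shoelace formula to the sequence of (X, Y) vertices; enclosed area = 100.00 mm².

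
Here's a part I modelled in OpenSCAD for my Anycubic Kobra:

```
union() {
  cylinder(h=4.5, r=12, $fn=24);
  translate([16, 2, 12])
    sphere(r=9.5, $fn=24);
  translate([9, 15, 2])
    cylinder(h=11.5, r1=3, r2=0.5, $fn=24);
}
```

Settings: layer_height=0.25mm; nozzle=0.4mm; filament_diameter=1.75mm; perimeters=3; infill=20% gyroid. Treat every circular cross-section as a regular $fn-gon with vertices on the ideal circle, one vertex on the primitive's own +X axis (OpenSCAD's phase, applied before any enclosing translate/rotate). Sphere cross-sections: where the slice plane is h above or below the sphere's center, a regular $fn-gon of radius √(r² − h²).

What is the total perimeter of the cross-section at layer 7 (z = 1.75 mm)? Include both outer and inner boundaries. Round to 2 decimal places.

At z = 1.75 mm: the r=12 cylinder contributes a regular 24-gon of circumradius 12 (perimeter = 2·24·12.000·sin(180°/24) = 75.18 mm); the sphere at (16, 2) is not intersected at this z (|z−center|=10.250 > r=9.5); the cone at (9, 15) does not reach this height (z outside [2, 13.5]); Taking the union: only the r=12 cylinder is present, so the union is just that shape — boundary = 75.18 mm. Overall, the cross-section is a single solid region. Total boundary length (outer) = 75.18 mm.

75.18 mm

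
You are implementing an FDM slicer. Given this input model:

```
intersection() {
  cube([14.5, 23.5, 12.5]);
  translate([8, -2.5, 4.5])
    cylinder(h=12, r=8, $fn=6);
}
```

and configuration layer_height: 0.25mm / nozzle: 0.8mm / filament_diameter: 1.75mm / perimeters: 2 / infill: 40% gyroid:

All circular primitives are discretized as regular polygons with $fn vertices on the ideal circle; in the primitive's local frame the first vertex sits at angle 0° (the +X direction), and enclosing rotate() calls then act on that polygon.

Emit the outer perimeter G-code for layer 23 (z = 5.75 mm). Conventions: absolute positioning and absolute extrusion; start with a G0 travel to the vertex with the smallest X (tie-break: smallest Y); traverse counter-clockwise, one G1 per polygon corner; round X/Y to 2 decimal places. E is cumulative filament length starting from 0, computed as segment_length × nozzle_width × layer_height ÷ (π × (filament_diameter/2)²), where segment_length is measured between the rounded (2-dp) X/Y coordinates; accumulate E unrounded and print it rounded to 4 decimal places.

At z = 5.75 mm: the cube is present — its section is the full 14.5×23.5 rectangle; the r=8 cylinder at (8, -2.5) contributes a regular 6-gon of circumradius 8; After intersecting: the r=8 cylinder at (8, -2.5) partially overlaps the 14.5×23.5 cube; clipping to the common part keeps 46.74 mm² — 1 connected region. The outline is a single polygon with 5 vertices. Extrusion per mm of travel: 0.8 × 0.25 / (π × 0.875²) = 0.083150. Accumulating E over each segment gives final E = 2.6006.

G0 X1.44 Y0.00 Z5.75
G1 X14.50 Y0.00 E1.0859
G1 X14.50 Y0.10 E1.0943
G1 X12.00 Y4.43 E1.5100
G1 X4.00 Y4.43 E2.1752
G1 X1.44 Y0.00 E2.6006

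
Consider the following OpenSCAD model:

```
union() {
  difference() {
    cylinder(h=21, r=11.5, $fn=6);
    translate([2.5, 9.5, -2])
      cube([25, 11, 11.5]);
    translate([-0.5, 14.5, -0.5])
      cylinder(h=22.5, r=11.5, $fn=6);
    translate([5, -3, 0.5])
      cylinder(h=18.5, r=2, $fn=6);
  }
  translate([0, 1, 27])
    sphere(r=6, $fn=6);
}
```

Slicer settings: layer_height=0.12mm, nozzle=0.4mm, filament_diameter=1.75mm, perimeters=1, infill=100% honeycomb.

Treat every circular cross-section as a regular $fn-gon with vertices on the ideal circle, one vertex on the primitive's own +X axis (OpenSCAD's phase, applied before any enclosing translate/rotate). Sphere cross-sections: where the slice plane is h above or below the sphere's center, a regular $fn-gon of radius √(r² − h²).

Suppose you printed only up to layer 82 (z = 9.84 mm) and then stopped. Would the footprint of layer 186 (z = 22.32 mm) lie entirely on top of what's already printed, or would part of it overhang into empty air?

entirely on top

Compare the two slices. At z = 9.84: the r=11.5 cylinder contributes a regular 6-gon of circumradius 11.5 (area = (6/2)·11.500²·sin(360°/6) = 343.60 mm²); the cube at (2.5, 9.5) is absent (z outside [-2, 9.5]); the cylinder at (-0.5, 14.5): section is a regular 6-gon, circumradius r=11.5 (area = (6/2)·11.500²·sin(360°/6) = 343.60 mm²); the cylinder at (5, -3): section is a regular 6-gon, circumradius r=2 (area = (6/2)·2.000²·sin(360°/6) = 10.39 mm²); Taking the first minus the rest: starting from the r=11.5 cylinder (343.60 mm²), the r=11.5 cylinder at (-0.5, 14.5) partially overlaps it — only the 70.57 mm² overlap (of its 343.60 mm²) is removed, clipping the outline; the r=2 cylinder at (5, -3) lies wholly inside it (removes its full 10.39 mm² and its 12.00 mm outline becomes a hole wall) — area = 262.63 mm²; the sphere at (0, 1) is absent (|z−center|=17.160 > r=6); Combining (union): only that combined region is present, so the union is just that shape — area = 262.63 mm². At z = 22.32: the cylinder does not reach this height (z outside [0, 21]); the cube at (2.5, 9.5) is not intersected at this z (z outside [-2, 9.5]); the cylinder at (-0.5, 14.5) is absent (z outside [-0.5, 22]); the cylinder at (5, -3) does not reach this height (z outside [0.5, 19]); Subtracting the remaining from the first: the first operand is absent here, so nothing remains; the r=6 sphere at (0, 1) contributes a regular 6-gon of circumradius √(6²−4.68²) = 3.755 (area = (6/2)·3.755²·sin(360°/6) = 36.63 mm²); Taking the union: only the r=6 sphere at (0, 1) is present, so the union is just that shape — area = 36.63 mm². Checking containment: the cross-section at z = 22.32 is a subset of the cross-section at z = 9.84.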